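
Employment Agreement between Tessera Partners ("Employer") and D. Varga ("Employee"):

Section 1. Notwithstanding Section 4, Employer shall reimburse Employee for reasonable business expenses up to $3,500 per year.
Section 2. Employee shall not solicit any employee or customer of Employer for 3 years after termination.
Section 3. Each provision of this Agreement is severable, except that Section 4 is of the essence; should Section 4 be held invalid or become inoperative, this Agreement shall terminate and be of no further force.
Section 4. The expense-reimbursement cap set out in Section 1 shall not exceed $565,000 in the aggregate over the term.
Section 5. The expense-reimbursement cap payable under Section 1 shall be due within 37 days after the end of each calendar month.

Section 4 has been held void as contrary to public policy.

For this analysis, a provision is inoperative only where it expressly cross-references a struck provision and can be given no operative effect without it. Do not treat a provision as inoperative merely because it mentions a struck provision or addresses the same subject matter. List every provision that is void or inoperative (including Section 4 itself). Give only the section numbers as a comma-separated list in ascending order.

Section 4 is struck. Nothing else in the Agreement is defined by reference to Section 4. Section 3 makes Section 4 an essential term, and Section 4 is the provision held invalid; under Section 3, the entire Agreement is therefore void. No provision of the Agreement survives.

1, 2, 3, 4, 5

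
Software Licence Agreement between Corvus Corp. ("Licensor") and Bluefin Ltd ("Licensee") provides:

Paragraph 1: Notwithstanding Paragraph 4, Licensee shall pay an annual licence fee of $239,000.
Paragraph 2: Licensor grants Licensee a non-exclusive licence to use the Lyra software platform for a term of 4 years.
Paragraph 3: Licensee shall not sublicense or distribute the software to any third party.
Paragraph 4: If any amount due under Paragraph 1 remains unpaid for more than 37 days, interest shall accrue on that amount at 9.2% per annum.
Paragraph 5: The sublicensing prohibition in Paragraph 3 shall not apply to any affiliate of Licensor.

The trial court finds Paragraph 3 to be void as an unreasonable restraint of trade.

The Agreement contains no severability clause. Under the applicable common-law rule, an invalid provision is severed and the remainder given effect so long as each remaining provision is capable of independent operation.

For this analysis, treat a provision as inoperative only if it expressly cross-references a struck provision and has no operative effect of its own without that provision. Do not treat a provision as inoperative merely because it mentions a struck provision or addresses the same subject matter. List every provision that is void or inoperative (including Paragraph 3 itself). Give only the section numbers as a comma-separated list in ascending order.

3, 5

Paragraph 3 is struck. Paragraph 5 does nothing except set the carve-out from the sublicensing prohibition by reference to Paragraph 3; with Paragraph 3 gone it has no independent effect and is inoperative. Under the stated default rule, only provisions that cannot operate independently fall away; the rest are enforced. The provisions still in force are Paragraph 1, Paragraph 2, and Paragraph 4.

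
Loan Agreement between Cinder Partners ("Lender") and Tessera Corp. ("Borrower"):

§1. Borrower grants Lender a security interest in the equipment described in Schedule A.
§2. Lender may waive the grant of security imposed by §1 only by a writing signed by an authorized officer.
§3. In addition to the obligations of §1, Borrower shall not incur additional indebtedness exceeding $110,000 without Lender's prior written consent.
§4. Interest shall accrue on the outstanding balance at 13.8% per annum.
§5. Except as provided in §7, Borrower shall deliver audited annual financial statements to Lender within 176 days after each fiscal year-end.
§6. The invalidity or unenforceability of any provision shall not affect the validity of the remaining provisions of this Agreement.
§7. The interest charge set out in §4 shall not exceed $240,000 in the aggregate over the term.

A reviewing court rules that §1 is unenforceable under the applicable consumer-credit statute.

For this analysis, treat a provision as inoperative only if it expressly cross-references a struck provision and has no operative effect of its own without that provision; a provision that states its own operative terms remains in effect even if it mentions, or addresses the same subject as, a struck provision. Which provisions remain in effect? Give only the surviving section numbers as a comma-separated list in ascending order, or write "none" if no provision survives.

3, 4, 5, 6, 7

§1 is struck. §2 has no operative effect of its own apart from §1 and is therefore inoperative. §3 mentions §1 but its own obligation stands independently of §1, so §3 is not affected. §6 is a severability clause and preserves every provision that can still be given independent effect. §3, §4, §5, §6, and §7 remain in effect.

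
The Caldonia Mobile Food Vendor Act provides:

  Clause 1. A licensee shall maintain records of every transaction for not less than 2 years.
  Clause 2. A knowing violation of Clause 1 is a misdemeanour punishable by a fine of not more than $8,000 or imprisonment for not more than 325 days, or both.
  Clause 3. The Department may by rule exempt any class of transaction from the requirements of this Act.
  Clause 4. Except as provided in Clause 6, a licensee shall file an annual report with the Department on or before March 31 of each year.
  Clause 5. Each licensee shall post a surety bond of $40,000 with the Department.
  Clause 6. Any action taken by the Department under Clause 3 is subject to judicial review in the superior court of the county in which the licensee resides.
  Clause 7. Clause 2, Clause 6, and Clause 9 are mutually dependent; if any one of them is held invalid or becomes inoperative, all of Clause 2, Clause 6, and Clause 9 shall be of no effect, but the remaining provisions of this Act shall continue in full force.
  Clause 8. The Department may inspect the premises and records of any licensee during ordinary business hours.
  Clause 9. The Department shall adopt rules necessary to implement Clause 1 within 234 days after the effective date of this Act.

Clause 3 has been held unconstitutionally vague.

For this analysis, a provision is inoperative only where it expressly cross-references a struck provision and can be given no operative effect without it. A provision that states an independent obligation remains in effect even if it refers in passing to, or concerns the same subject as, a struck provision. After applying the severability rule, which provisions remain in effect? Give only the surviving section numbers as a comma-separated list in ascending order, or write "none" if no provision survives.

1, 4, 5, 7, 8

Clause 3 is struck. Clause 6 has no operative effect of its own apart from Clause 3 and is therefore inoperative. Clause 4 mentions Clause 6 but its own obligation stands independently of Clause 6, so Clause 4 is not affected. Clause 7 declares Clause 2, Clause 6, and Clause 9 mutually dependent; since one of them has fallen, all of them are of no effect. That brings down Clause 2 and Clause 9 as well. The remainder continues in force under Clause 7. Clause 1, Clause 4, Clause 5, Clause 7, and Clause 8 remain in effect.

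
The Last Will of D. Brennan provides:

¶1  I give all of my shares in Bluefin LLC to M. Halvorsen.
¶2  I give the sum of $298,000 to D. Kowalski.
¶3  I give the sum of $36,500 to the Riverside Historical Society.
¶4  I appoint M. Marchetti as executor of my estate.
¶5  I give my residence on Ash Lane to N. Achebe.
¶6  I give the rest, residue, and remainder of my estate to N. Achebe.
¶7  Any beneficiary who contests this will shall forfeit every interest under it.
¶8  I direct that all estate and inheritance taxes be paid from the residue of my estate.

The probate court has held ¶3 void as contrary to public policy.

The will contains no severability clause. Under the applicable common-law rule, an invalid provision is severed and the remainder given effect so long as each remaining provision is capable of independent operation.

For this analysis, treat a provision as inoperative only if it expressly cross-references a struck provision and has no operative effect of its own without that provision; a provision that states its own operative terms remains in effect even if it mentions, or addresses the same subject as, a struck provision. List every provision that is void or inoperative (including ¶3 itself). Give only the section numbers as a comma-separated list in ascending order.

¶3 is struck. Nothing else in the will is defined by reference to ¶3. Under the stated default rule, only provisions that cannot operate independently fall away; the rest are enforced. The provisions still in force are ¶1, ¶2, ¶4, ¶5, ¶6, ¶7, and ¶8.

3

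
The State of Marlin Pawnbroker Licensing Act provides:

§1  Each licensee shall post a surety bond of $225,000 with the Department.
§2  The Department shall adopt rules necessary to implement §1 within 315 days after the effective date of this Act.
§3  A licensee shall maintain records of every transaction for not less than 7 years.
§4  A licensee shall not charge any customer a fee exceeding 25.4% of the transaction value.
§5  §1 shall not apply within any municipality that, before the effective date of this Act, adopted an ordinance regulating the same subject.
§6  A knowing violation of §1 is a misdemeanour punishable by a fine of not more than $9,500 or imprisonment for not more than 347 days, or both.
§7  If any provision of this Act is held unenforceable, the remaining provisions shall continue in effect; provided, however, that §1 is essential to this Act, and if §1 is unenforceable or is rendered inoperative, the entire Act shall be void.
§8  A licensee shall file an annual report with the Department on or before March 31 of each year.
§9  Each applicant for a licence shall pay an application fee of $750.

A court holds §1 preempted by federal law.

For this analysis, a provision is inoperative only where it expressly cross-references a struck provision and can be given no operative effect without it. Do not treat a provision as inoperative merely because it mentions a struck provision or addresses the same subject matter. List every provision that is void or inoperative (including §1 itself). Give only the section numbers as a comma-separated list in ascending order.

1, 2, 3, 4, 5, 6, 7, 8, 9

§1 is struck. §2 operates only by reference to §1, so it falls with §1. §5 has no operative effect of its own apart from §1 and is therefore inoperative. The only function of §6 is the criminal penalty for violating §1, so it cannot stand once §1 is removed. §7 makes §1 an essential term, and §1 is the provision held invalid; under §7, the entire Act is therefore void. No provision of the Act survives.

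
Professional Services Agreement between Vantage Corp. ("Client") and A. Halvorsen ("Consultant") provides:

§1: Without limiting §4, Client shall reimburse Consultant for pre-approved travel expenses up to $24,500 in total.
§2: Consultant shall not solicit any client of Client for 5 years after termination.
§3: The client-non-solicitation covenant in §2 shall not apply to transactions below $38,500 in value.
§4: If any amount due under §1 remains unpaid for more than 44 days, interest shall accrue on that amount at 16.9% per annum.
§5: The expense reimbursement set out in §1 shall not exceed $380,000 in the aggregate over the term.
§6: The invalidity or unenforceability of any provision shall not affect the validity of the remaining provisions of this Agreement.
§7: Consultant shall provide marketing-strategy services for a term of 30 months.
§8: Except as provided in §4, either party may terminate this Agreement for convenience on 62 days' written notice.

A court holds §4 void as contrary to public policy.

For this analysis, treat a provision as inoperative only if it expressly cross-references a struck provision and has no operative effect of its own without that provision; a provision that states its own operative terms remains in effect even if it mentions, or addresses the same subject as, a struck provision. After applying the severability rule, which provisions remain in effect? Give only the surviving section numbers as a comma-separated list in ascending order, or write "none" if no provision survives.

§4 is struck. §1 mentions §4 but its own obligation stands independently of §4, so §1 is not affected. §8 mentions §4 but its own obligation stands independently of §4, so §8 is not affected. Nothing else in the Agreement is defined by reference to §4. §6 is a severability clause and preserves every provision that can still be given independent effect. §1, §2, §3, §5, §6, §7, and §8 remain in effect.

1, 2, 3, 5, 6, 7, 8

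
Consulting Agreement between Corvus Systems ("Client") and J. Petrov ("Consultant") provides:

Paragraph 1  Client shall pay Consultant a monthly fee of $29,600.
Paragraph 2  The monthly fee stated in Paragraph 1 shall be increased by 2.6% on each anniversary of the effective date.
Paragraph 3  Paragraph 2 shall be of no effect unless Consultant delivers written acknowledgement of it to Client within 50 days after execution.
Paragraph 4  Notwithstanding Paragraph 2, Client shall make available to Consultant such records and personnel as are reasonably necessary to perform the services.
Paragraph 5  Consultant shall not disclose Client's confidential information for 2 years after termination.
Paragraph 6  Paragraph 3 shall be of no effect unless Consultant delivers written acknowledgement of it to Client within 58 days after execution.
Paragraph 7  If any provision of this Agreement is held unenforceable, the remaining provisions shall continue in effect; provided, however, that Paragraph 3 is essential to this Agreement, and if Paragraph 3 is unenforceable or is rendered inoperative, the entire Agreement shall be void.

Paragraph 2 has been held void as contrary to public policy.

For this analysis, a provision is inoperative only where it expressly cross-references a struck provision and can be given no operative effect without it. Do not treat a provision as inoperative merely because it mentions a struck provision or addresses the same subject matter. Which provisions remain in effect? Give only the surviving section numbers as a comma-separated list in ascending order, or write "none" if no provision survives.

none

Paragraph 2 is struck. Paragraph 3 merely fixes the acknowledgement condition for Paragraph 2; with Paragraph 2 gone it has nothing to operate on and falls away. The only function of Paragraph 6 is the acknowledgement condition for Paragraph 3, so it cannot stand once Paragraph 3 is removed. Paragraph 7 makes Paragraph 3 an essential term, and Paragraph 3 has been rendered inoperative by the cascade; under Paragraph 7, the entire Agreement is therefore void. No provision of the Agreement survives.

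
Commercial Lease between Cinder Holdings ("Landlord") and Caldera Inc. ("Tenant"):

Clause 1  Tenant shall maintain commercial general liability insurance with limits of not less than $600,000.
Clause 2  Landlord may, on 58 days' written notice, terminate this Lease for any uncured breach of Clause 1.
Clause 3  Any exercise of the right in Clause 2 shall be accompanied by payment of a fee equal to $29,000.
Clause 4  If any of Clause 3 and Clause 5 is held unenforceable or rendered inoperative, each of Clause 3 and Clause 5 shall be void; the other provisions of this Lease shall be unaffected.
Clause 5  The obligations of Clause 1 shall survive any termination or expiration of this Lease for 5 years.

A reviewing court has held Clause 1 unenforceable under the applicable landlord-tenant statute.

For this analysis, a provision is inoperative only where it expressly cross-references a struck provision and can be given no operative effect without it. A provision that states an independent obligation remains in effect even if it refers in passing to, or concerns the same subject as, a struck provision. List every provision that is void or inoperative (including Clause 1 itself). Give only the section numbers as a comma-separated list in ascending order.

1, 2, 3, 5

Clause 1 is struck. The only function of Clause 2 is the termination right for breach of Clause 1, so it cannot stand once Clause 1 is removed. Clause 5 operates only by reference to Clause 1, so it falls with Clause 1. The only function of Clause 3 is the exercise fee for Clause 2, so it cannot stand once Clause 2 is removed. Clause 4 declares Clause 3 and Clause 5 mutually dependent; since one of them has fallen, all of them are of no effect. The remainder continues in force under Clause 4. Only Clause 4 remains in effect.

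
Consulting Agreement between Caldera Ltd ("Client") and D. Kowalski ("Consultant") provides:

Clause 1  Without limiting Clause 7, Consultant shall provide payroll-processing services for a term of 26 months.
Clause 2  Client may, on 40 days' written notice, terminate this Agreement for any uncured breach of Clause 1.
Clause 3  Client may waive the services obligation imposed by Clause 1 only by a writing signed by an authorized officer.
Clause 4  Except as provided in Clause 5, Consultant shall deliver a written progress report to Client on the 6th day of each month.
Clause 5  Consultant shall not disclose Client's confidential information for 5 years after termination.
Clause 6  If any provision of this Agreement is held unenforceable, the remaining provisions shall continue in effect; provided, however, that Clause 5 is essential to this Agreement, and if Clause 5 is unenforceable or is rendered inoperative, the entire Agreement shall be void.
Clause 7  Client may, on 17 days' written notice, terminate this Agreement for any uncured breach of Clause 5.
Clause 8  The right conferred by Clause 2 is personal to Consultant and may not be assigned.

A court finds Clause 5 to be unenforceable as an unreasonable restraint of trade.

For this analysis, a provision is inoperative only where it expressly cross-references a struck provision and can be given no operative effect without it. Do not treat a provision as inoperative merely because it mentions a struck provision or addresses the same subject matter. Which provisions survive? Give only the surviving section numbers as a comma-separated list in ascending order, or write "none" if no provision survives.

Clause 5 is struck. Clause 7 merely fixes the termination right for breach of Clause 5; with Clause 5 gone it has nothing to operate on and falls away. Clause 6 makes Clause 5 an essential term, and Clause 5 is the provision held invalid; under Clause 6, the entire Agreement is therefore void. No provision of the Agreement survives.

none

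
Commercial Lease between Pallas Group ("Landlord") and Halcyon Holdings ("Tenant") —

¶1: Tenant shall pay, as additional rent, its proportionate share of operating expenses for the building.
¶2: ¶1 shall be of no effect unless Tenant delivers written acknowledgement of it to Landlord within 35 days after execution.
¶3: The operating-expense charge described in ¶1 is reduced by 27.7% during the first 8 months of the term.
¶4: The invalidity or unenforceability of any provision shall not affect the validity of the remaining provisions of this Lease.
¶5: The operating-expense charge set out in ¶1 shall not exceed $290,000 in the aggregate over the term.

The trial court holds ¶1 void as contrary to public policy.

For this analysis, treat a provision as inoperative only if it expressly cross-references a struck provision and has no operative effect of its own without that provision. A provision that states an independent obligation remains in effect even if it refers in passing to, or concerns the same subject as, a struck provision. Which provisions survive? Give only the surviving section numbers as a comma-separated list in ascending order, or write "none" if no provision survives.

4

¶1 is struck. ¶2 has no operative effect of its own apart from ¶1 and is therefore inoperative. ¶3 has no operative effect of its own apart from ¶1 and is therefore inoperative. ¶5 does nothing except set the aggregate cap on the operating-expense charge by reference to ¶1; with ¶1 gone it has no independent effect and is inoperative. Under the severability clause in ¶4, the remaining provisions continue in force. Only ¶4 remains in effect.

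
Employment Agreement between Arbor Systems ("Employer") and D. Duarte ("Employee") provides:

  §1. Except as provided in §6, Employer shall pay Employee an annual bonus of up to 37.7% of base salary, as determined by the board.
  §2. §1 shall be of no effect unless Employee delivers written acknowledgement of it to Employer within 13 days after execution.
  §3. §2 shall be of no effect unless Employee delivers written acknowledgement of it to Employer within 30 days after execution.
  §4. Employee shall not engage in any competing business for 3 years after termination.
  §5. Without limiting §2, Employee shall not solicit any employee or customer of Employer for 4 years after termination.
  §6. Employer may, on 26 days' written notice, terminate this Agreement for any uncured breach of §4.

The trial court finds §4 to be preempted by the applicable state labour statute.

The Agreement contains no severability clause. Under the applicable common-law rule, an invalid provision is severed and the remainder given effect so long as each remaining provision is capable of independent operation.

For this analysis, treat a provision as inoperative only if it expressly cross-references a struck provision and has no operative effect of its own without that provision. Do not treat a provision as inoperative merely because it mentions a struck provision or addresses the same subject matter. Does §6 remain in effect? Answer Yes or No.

§4 is struck. §6 operates only by reference to §4, so it falls with §4. Although §1 refers to §6, its operative terms do not depend on §6, so it remains in effect. Under the stated default rule, only provisions that cannot operate independently fall away; the rest are enforced. The provisions still in force are §1, §2, §3, and §5. §6 is among the inoperative provisions, so the answer is no.

No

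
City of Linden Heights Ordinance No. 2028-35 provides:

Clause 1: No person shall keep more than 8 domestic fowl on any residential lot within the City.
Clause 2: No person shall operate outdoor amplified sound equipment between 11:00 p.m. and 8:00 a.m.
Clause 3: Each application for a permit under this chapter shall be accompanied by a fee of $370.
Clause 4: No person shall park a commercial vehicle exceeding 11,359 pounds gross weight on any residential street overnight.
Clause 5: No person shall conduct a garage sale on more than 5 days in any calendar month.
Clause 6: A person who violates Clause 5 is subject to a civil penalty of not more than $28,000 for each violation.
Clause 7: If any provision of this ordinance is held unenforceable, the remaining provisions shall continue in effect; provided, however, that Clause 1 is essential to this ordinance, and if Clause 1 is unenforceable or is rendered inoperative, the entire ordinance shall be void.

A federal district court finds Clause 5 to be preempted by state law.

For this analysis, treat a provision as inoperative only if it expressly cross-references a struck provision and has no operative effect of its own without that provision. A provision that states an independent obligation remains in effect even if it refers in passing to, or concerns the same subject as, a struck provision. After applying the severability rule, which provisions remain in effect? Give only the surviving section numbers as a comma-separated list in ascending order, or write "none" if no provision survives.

Clause 5 is struck. Clause 6 has no operative effect of its own apart from Clause 5 and is therefore inoperative. Clause 7 makes Clause 1 an essential term, but Clause 1 is unaffected, so the severability proviso in Clause 7 preserves the remaining provisions. That leaves Clause 1, Clause 2, Clause 3, Clause 4, and Clause 7 in effect.

1, 2, 3, 4, 7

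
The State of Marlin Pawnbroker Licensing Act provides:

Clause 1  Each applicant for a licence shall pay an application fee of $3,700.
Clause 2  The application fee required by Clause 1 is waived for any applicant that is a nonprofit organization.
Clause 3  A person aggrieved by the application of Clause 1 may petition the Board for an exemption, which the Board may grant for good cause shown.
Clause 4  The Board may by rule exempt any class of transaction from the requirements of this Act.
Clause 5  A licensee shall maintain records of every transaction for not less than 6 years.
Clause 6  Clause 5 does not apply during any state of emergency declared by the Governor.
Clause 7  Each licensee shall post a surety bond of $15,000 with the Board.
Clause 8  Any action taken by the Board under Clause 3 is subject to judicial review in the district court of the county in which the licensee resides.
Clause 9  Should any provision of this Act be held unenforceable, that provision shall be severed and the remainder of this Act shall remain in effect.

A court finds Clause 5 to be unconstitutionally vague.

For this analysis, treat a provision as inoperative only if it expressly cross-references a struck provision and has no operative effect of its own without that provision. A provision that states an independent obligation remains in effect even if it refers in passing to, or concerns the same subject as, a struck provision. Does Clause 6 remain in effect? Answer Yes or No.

No

Clause 5 is struck. The only function of Clause 6 is the emergency suspension of Clause 5, so it cannot stand once Clause 5 is removed. Under the severability clause in Clause 9, the remaining provisions continue in force. The provisions still in force are Clause 1, Clause 2, Clause 3, Clause 4, Clause 7, Clause 8, and Clause 9. Clause 6 is among the inoperative provisions, so the answer is no.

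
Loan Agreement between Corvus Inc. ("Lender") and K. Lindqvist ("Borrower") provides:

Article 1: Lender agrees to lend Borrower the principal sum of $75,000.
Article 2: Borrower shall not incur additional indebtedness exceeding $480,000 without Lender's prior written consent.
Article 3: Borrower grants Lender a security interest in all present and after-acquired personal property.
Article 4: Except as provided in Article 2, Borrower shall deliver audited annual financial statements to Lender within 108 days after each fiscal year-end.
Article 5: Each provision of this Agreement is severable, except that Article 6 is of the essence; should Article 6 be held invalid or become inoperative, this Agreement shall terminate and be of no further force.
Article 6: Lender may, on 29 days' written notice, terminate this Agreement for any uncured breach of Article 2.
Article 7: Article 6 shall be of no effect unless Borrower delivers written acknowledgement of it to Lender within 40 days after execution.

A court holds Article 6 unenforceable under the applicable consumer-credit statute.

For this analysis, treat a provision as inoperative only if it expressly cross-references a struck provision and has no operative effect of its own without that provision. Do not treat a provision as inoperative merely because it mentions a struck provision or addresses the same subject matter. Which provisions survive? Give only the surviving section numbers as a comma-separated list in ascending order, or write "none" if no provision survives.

Article 6 is struck. The only function of Article 7 is the acknowledgement condition for Article 6, so it cannot stand once Article 6 is removed. Article 5 makes Article 6 an essential term, and Article 6 is the provision held invalid; under Article 5, the entire Agreement is therefore void. No provision of the Agreement survives.

none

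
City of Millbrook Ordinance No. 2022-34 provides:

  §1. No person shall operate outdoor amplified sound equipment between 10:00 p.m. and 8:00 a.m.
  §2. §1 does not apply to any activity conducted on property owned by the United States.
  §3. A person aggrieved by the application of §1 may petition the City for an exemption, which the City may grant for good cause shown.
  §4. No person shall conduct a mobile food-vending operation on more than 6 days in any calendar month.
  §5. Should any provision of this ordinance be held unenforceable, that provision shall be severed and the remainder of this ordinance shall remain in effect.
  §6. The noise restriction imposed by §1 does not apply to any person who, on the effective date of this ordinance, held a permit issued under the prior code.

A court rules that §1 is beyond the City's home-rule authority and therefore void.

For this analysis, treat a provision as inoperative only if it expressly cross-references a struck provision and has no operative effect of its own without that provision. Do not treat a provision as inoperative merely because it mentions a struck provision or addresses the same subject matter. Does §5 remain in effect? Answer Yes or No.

§1 is struck. The only function of §2 is the public-property exemption from §1, so it cannot stand once §1 is removed. §3 operates only by reference to §1, so it falls with §1. §6 operates only by reference to §1, so it falls with §1. Under the severability clause in §5, the remaining provisions continue in force. That leaves §4 and §5 in effect. §5 is among the surviving provisions, so the answer is yes.

Yes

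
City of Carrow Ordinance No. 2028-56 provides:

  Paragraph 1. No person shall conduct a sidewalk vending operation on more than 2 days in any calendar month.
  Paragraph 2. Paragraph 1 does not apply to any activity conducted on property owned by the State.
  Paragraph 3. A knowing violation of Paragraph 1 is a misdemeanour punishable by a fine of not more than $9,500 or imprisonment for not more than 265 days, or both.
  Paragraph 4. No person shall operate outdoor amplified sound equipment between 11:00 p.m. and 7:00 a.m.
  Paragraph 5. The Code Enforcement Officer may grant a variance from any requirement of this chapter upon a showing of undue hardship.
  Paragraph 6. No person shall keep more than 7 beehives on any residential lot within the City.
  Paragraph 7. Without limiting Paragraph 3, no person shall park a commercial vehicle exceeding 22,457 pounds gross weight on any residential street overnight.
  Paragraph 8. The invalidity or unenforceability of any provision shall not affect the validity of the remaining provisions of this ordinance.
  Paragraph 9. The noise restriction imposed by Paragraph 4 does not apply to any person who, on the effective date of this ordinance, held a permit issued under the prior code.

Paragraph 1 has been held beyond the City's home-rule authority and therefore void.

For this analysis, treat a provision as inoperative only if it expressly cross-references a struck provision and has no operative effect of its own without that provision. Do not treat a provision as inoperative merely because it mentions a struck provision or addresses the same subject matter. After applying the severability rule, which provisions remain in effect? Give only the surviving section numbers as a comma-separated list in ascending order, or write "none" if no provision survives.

Paragraph 1 is struck. Paragraph 2 merely fixes the public-property exemption from Paragraph 1; with Paragraph 1 gone it has nothing to operate on and falls away. The only function of Paragraph 3 is the criminal penalty for violating Paragraph 1, so it cannot stand once Paragraph 1 is removed. Paragraph 7 mentions Paragraph 3 but its own obligation stands independently of Paragraph 3, so Paragraph 7 is not affected. Under the severability clause in Paragraph 8, the remaining provisions continue in force. Paragraph 4, Paragraph 5, Paragraph 6, Paragraph 7, Paragraph 8, and Paragraph 9 remain in effect.

4, 5, 6, 7, 8, 9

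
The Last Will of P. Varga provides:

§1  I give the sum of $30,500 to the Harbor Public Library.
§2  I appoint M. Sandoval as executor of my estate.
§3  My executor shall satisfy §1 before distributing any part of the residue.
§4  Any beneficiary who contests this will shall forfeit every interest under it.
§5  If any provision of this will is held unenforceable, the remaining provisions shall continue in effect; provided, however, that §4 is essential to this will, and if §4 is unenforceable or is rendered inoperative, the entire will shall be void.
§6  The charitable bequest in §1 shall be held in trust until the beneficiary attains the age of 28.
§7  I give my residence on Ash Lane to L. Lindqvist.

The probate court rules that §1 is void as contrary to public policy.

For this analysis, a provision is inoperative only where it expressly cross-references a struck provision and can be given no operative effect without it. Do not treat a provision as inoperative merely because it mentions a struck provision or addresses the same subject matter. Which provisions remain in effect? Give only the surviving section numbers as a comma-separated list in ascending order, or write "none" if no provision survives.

§1 is struck. The only function of §3 is the priority direction for §1, so it cannot stand once §1 is removed. §6 operates only by reference to §1, so it falls with §1. §5 makes §4 an essential term, but §4 is unaffected, so the severability proviso in §5 preserves the remaining provisions. §2, §4, §5, and §7 remain in effect.

2, 4, 5, 7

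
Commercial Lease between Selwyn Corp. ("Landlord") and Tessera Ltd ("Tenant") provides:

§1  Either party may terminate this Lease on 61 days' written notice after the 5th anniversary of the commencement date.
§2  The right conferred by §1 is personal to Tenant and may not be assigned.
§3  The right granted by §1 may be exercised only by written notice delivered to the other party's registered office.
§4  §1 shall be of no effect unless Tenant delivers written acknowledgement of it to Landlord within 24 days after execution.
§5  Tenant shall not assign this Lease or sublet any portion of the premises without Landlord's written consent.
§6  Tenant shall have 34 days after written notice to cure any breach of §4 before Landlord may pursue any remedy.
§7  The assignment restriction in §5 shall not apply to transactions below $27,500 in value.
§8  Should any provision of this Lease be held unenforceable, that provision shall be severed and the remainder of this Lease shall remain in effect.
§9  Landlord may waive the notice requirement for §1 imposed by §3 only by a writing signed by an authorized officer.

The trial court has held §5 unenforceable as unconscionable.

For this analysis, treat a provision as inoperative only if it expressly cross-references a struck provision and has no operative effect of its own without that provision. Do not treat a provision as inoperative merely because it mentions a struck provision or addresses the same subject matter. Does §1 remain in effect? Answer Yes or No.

Yes

§5 is struck. §7 does nothing except set the carve-out from the assignment restriction by reference to §5; with §5 gone it has no independent effect and is inoperative. §8 is a severability clause and preserves every provision that can still be given independent effect. The provisions still in force are §1, §2, §3, §4, §6, §8, and §9. §1 is among the surviving provisions, so the answer is yes.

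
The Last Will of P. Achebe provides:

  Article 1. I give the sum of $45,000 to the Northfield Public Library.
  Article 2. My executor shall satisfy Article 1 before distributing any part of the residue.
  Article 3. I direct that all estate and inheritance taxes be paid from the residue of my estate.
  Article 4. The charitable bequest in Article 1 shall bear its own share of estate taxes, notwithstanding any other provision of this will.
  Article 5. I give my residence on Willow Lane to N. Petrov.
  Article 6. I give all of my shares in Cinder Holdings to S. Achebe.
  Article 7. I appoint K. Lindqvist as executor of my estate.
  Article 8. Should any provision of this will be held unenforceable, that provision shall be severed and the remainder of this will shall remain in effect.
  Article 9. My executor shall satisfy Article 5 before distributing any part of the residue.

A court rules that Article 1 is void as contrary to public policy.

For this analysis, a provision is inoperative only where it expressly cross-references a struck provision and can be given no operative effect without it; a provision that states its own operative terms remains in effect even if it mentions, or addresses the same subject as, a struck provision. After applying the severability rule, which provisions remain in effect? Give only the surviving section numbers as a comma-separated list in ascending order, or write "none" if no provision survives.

3, 5, 6, 7, 8, 9

Article 1 is struck. Article 2 operates only by reference to Article 1, so it falls with Article 1. Article 4 merely fixes the tax charge on Article 1; with Article 1 gone it has nothing to operate on and falls away. Article 8 is a severability clause and preserves every provision that can still be given independent effect. Article 3, Article 5, Article 6, Article 7, Article 8, and Article 9 remain in effect.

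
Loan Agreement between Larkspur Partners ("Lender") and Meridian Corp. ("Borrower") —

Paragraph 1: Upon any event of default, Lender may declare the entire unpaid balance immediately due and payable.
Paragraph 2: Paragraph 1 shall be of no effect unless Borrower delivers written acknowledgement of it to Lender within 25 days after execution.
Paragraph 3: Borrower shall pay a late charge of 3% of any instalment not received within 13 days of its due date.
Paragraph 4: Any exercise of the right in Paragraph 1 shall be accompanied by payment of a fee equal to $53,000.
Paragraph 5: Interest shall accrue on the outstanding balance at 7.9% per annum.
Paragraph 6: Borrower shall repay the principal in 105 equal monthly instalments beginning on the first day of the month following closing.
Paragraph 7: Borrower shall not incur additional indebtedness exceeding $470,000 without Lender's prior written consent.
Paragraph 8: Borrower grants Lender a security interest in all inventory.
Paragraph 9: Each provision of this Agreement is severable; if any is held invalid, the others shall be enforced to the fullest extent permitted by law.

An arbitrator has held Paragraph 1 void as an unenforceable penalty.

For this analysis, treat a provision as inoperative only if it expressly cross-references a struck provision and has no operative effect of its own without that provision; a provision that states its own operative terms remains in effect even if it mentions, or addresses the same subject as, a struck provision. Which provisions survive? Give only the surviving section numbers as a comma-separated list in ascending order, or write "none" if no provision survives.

3, 5, 6, 7, 8, 9

Paragraph 1 is struck. Paragraph 2 has no operative effect of its own apart from Paragraph 1 and is therefore inoperative. Paragraph 4 has no operative effect of its own apart from Paragraph 1 and is therefore inoperative. Under the severability clause in Paragraph 9, the remaining provisions continue in force. That leaves Paragraph 3, Paragraph 5, Paragraph 6, Paragraph 7, Paragraph 8, and Paragraph 9 in effect.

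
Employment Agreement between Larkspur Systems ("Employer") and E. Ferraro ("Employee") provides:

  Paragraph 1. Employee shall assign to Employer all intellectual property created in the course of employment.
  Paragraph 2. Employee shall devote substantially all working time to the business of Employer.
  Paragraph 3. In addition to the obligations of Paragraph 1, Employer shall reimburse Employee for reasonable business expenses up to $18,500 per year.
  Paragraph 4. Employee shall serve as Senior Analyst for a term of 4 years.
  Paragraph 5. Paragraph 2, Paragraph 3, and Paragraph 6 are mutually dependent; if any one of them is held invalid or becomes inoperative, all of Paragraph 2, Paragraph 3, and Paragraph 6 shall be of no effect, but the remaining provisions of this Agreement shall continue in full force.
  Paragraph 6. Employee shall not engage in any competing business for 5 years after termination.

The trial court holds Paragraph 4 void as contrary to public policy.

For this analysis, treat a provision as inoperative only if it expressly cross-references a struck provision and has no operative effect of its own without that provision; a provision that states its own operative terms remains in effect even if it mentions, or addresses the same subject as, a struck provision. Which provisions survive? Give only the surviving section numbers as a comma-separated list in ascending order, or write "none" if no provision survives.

1, 2, 3, 5, 6

Paragraph 4 is struck. Nothing else in the Agreement is defined by reference to Paragraph 4. Paragraph 5 ties Paragraph 2, Paragraph 3, and Paragraph 6 together, but none of those is affected here; the remaining provisions continue in force under Paragraph 5. Paragraph 1, Paragraph 2, Paragraph 3, Paragraph 5, and Paragraph 6 remain in effect.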